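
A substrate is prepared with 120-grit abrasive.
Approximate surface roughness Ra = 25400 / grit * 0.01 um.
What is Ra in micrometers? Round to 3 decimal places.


Ra = 25400 / 120 * 0.01 = 2.117 um

2.117


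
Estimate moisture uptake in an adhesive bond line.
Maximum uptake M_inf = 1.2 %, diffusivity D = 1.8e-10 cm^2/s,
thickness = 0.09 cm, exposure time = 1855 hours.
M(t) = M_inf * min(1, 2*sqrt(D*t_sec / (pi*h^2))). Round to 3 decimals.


Convert time: 1855 h = 6678000 s
ratio = min(1, 2*sqrt(1.8e-10*6678000/(pi*0.09^2)))
= 0.434682
M(t) = 1.2 * 0.434682 = 0.522%

0.522


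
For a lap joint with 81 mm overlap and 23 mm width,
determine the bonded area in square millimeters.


Area = 81 * 23 = 1863 mm^2

1863


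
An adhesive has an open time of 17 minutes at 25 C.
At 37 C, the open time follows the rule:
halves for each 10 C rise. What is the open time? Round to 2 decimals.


Factor = 2^((37-25)/10) = 2.2974
Open time = 17 / 2.2974 = 7.40 min

7.40


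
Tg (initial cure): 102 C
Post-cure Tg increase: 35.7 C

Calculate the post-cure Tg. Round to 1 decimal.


Post-cure Tg = 102 + 35.7 = 137.7 C

137.7


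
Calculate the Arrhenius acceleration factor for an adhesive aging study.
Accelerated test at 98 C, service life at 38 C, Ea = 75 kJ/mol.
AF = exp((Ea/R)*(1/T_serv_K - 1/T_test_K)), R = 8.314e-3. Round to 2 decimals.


T_test = 371.15 K, T_serv = 311.15 K
Ea/R = 75 / 0.008314 = 9020.93
AF = exp(9020.93 * (1/311.15 - 1/371.15))
= 108.51

108.51


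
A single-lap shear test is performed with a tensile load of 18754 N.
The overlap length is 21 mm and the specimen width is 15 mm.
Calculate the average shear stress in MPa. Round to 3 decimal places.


Shear stress = F / (overlap * width)
= 18754 / (21 * 15)
= 18754 / 315
= 59.537 MPa

59.537


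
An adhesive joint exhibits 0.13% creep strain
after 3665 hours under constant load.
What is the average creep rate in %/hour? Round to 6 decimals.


Creep rate = strain / time
= 0.13 / 3665
= 0.000035 %/h

0.000035


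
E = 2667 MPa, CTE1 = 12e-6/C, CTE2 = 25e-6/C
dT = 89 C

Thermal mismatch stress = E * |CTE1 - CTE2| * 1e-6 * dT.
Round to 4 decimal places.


= 2667 * 13e-6 * 89
= 3.0857 MPa

3.0857


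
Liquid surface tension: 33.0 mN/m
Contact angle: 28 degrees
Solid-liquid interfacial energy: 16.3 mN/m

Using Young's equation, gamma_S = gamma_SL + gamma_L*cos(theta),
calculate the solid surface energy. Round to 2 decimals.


gamma_S = 16.3 + 33.0 * cos(28)
= 45.44 mN/m

45.44


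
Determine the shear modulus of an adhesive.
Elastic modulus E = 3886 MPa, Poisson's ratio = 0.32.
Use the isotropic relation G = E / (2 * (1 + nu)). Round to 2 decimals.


G = 3886 / (2*(1+0.32)) = 3886 / 2.64
= 1471.97 MPa

1471.97


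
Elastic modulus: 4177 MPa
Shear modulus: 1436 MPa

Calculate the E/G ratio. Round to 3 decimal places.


E / G = 4177 / 1436 = 2.909

2.909


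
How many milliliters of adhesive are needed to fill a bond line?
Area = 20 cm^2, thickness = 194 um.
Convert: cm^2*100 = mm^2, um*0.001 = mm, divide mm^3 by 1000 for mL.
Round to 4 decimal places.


= (20 * 100) * (194 * 0.001) / 1000
= 0.3880 mL

0.3880


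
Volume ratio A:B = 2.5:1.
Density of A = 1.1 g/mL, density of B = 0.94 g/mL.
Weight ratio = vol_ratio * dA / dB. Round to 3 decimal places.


Wt ratio = 2.5 * 1.1 / 0.94
= 2.926

2.926


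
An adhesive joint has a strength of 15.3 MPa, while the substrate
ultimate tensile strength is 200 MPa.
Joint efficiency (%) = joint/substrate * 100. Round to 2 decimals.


Efficiency = 15.3 / 200 * 100
= 7.65%

7.65


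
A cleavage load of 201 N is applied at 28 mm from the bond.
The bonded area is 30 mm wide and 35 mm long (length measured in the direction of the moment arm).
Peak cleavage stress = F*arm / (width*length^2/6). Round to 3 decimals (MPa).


Moment = 201 * 28 = 5628 N*mm
Section modulus = 30 * 1225 / 6 = 36750 / 6 mm^3
Stress = 5628 / (36750 / 6) = 33768 / 36750
= 0.919 MPa

0.919


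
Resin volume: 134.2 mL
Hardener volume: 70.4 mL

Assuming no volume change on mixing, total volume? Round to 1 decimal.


V_total = 134.2 + 70.4 = 204.6 mL

204.6


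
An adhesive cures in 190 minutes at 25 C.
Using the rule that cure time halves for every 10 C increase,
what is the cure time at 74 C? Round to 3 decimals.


Factor = 2^((74 - 25) / 10) = 29.8571
Cure time = 190 / 29.8571
= 6.364 minutes

6.364


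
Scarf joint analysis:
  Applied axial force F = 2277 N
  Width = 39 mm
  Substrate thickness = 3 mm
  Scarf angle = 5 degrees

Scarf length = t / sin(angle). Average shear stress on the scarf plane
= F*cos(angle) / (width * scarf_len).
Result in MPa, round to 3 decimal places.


Scarf length = 3 / sin(5 deg) = 34.4211 mm
cos(5 deg) = 0.996195
Shear = 2277 * 0.996195 / (39 * 34.4211)
= 1.690 MPa

1.690


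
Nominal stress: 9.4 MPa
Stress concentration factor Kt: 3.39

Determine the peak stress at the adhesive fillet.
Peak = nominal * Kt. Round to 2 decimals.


Peak stress = 9.4 * 3.39
= 31.87 MPa

31.87


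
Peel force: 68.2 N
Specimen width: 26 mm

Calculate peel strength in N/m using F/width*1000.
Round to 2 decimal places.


Peel strength = 68.2 / 26 * 1000 = 2623.08 N/m

2623.08


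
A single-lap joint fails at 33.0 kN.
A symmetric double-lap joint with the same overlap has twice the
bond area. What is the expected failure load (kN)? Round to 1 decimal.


Double-lap load = 2 * 33.0 = 66.0 kN

66.0


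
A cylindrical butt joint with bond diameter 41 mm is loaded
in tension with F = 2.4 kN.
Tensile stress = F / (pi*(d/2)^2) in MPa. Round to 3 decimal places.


Area = pi * (41/2)^2 = 1320.2543 mm^2
Stress = 2.4*1000 / 1320.2543
= 1.818 MPa

1.818


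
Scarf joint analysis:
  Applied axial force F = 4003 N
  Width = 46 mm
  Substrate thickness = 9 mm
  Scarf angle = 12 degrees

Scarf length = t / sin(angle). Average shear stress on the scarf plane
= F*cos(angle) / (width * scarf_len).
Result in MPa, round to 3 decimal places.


Scarf length = 9 / sin(12 deg) = 43.2876 mm
cos(12 deg) = 0.978148
Shear = 4003 * 0.978148 / (46 * 43.2876)
= 1.966 MPa

1.966


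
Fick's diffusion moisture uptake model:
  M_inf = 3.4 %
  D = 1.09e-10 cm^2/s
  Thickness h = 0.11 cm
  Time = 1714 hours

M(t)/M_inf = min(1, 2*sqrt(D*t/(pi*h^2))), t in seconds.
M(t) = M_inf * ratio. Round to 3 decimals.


t_sec = 1714 * 3600 = 6170400
ratio = 2*sqrt(1.09e-10*6170400/(pi*0.11^2))
= min(1, 0.266031)
= 0.266031
M(t) = 3.4 * 0.266031 = 0.905 %

0.905


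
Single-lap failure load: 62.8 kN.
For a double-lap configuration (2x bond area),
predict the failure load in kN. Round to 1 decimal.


Failure load = 62.8 * 2 = 125.6 kN

125.6


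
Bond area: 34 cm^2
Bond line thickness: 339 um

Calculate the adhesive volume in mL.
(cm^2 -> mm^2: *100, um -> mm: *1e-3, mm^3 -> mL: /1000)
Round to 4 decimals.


V = 34*100 * 339*1e-3 / 1000
= 1.1526 mL

1.1526


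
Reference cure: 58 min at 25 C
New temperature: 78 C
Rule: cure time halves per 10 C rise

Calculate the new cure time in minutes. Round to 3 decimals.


factor = 2^((78-25)/10) = 39.3966
t_new = 58 / 39.3966 = 1.472 min

1.472


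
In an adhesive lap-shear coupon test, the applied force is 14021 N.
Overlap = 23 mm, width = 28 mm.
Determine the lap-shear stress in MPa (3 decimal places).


stress = F / (overlap * width)
= 14021 / (23 * 28)
= 21.772 MPa

21.772


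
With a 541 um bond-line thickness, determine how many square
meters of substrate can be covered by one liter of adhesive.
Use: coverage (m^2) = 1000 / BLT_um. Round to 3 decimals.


Coverage = 1000 / 541 = 1.848 m^2

1.848


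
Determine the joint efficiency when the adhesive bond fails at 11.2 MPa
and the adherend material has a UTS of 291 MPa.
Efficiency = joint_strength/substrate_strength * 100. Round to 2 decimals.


Joint efficiency = 11.2 / 291 * 100
= 3.85%

3.85


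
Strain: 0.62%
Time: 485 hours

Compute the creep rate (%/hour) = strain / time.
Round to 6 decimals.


Creep rate = 0.62 / 485
= 0.001278 %/h

0.001278


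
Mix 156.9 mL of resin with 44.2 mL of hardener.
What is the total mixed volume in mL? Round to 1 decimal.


Total = 156.9 + 44.2 = 201.1 mL

201.1


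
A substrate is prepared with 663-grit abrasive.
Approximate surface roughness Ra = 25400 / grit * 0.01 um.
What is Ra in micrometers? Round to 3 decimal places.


Ra = 25400 / 663 * 0.01 = 0.383 um

0.383


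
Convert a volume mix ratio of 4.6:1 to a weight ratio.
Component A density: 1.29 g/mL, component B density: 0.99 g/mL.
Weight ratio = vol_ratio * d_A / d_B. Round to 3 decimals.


= 4.6 * 1.29 / 0.99 = 5.994

5.994


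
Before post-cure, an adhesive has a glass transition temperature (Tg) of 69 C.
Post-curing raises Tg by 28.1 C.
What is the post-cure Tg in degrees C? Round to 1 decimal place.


Tg_post = Tg_base + delta_Tg
= 69 + 28.1
= 97.1 C

97.1


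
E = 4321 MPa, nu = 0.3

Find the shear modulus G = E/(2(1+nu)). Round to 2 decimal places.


G = 4321 / (2 * 1.30)
= 1661.92 MPa

1661.92


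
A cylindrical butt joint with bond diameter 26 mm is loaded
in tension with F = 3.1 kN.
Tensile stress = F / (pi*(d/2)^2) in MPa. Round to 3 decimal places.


Area = pi * (26/2)^2 = 530.9292 mm^2
Stress = 3.1*1000 / 530.9292
= 5.839 MPa

5.839


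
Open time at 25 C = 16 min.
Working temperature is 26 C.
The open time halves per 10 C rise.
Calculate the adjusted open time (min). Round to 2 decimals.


factor = 2^((26 - 25) / 10) = 1.0718
ot = 16 / 1.0718 = 14.93 min

14.93


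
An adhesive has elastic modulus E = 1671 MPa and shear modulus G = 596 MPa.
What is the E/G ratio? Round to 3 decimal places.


E/G = 1671 / 596 = 2.804

2.804


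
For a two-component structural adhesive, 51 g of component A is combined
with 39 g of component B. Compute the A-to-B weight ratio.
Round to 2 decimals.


Weight ratio A:B = 51 / 39
= 1.31

1.31


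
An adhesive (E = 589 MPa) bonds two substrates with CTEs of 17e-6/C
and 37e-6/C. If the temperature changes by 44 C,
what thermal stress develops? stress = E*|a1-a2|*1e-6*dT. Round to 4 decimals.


Stress = 589 * |17 - 37| * 1e-6 * 44
= 0.5183 MPa

0.5183


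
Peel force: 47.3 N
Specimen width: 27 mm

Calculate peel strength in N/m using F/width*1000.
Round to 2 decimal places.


Peel strength = 47.3 / 27 * 1000 = 1751.85 N/m

1751.85


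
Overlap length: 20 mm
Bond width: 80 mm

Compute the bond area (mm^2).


Bond area = 20 * 80 = 1600 mm^2

1600


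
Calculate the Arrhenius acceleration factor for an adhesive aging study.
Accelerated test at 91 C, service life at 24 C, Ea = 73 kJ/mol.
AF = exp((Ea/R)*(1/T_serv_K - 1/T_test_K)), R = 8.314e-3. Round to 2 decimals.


T_test = 364.15 K, T_serv = 297.15 K
Ea/R = 73 / 0.008314 = 8780.37
AF = exp(8780.37 * (1/297.15 - 1/364.15))
= 229.67

229.67


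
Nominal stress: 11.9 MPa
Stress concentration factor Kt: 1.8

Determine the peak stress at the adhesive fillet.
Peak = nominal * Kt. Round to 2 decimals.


Peak stress = 11.9 * 1.8
= 21.42 MPa

21.42


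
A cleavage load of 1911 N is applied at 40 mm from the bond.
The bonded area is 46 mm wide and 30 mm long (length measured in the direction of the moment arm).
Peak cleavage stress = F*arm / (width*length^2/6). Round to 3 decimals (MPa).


Moment = 1911 * 40 = 76440 N*mm
Section modulus = 46 * 900 / 6 = 41400 / 6 mm^3
Stress = 76440 / (41400 / 6) = 458640 / 41400
= 11.078 MPa

11.078


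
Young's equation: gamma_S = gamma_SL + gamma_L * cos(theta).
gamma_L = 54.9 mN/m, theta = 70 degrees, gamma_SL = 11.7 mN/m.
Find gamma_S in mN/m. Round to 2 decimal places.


cos(70 deg) = 0.342020
gamma_S = 11.7 + 54.9 * 0.342020
= 30.48 mN/m

30.48


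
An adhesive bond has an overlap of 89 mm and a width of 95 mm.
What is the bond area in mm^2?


Bond area = overlap * width
= 89 * 95
= 8455 mm^2

8455


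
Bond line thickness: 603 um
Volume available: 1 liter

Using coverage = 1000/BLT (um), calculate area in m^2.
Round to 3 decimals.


1 L = 1e6 mm^3, thickness = 603 um = 0.603 mm
Area = 1e6 / 0.603 mm^2 = (1e6 / 0.603) / 1e6 m^2 = 1000 / 603 m^2
= 1.658 m^2

1.658


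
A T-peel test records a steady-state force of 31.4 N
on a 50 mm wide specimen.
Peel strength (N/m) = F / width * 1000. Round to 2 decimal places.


Peel strength = 31.4 / 50 * 1000
= 628.00 N/m

628.00


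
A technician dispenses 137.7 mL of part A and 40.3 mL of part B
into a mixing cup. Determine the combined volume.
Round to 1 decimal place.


Combined volume = 137.7 + 40.3
= 178.0 mL

178.0


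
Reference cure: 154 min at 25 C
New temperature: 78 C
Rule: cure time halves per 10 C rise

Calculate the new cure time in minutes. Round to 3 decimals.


factor = 2^((78-25)/10) = 39.3966
t_new = 154 / 39.3966 = 3.909 min

3.909


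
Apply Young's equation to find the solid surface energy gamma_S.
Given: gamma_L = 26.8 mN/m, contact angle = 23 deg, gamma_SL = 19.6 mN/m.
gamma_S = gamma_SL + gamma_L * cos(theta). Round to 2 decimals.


theta_rad = 23 * pi/180 = 0.401426
gamma_S = 19.6 + 26.8 * cos(0.401426)
= 44.27 mN/m

44.27


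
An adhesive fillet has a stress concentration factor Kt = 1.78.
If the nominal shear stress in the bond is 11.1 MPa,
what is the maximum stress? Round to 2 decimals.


Max stress = 11.1 * 1.78 = 19.76 MPa

19.76


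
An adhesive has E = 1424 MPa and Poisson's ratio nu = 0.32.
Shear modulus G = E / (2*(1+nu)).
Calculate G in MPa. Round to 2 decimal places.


G = 1424 / (2*(1+0.32))
= 1424 / 2.64
= 539.39 MPa

539.39


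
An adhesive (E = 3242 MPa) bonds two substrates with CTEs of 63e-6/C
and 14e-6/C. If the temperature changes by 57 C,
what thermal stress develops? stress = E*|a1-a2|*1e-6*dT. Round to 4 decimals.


Stress = 3242 * |63 - 14| * 1e-6 * 57
= 9.0549 MPa

9.0549


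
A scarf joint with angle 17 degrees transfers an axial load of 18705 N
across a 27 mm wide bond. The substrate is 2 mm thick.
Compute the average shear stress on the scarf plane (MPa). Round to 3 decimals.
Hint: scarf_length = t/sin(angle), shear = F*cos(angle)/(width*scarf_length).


scarf_length = 2 / sin(17 deg) = 6.8406 mm
cos(17 deg) = 0.956305
shear stress = 18705 * 0.956305 / (27 * 6.8406)
= 96.849 MPa

96.849


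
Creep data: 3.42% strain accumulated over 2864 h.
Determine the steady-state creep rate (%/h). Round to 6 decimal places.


Rate = 3.42 / 2864 = 0.001194 %/h

0.001194


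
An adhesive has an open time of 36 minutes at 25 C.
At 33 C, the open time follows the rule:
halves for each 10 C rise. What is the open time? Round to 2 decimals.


Factor = 2^((33-25)/10) = 1.7411
Open time = 36 / 1.7411 = 20.68 min

20.68


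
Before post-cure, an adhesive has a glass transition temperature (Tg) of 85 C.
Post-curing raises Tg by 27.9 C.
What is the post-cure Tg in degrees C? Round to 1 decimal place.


Tg_post = Tg_base + delta_Tg
= 85 + 27.9
= 112.9 C

112.9


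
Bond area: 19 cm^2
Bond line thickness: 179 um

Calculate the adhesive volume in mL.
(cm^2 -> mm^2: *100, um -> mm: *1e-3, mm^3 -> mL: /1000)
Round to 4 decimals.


V = 19*100 * 179*1e-3 / 1000
= 0.3401 mL

0.3401


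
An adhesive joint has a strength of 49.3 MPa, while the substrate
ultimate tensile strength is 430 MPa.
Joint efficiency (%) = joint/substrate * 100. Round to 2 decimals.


Efficiency = 49.3 / 430 * 100
= 11.47%

11.47


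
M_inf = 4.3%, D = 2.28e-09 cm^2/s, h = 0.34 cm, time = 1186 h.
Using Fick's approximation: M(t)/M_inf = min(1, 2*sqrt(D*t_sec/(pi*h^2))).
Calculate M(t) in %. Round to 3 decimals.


t = 4269600 s
ratio = min(1, 2*sqrt(2.28e-09*4269600/(pi*0.1156)))
= 0.327444
M(t) = 4.3 * 0.327444 = 1.408%

1.408


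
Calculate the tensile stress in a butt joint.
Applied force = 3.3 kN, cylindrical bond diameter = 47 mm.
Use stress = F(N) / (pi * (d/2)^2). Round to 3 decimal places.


A = pi * 23.5^2 = 1734.9445 mm^2
sigma = 3300.0 / 1734.9445 = 1.902 MPa

1.902


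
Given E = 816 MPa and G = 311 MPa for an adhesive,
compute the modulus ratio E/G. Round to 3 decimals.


E/G ratio = 816 / 311 = 2.624

2.624


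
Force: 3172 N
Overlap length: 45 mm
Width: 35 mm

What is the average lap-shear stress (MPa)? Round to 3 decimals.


Average shear stress = F / (overlap * width)
= 3172 / (45 * 35)
= 2.014 MPa

2.014


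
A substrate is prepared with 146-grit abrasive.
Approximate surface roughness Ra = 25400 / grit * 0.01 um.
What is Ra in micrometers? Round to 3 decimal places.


Ra = 25400 / 146 * 0.01 = 1.740 um

1.740


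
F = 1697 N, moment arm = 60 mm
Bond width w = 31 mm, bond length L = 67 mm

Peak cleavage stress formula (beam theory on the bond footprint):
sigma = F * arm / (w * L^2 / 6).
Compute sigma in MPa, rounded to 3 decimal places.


sigma = (1697 * 60) / (31 * 4489 / 6)
= 101820 * 6 / 139159
= 610920 / 139159
= 4.390 MPa

4.390


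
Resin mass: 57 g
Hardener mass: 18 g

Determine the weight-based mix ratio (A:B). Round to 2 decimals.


Ratio = 57 / 18 = 3.17

3.17


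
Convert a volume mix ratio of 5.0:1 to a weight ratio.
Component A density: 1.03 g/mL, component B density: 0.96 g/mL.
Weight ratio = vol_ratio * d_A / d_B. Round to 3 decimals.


= 5.0 * 1.03 / 0.96 = 5.365

5.365


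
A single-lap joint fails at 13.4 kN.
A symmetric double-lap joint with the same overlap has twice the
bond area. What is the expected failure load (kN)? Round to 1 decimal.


Double-lap load = 2 * 13.4 = 26.8 kN

26.8


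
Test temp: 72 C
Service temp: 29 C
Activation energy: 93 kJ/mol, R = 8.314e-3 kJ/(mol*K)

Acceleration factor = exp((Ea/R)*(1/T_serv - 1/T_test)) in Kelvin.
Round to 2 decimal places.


AF = exp((93/0.008314)*(1/302.15 - 1/345.15))
= 100.71

100.71


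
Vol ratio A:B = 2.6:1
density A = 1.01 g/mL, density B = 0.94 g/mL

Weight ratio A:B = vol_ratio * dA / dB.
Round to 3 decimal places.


Weight ratio = 2.6 * 1.01 / 0.94
= 2.794

2.794


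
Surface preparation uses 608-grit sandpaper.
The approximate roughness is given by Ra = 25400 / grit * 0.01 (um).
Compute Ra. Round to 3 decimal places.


Ra = 25400 / 608 * 0.01
= 254 / 608
= 0.418 um

0.418


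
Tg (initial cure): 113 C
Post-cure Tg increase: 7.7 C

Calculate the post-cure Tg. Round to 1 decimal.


Post-cure Tg = 113 + 7.7 = 120.7 C

120.7


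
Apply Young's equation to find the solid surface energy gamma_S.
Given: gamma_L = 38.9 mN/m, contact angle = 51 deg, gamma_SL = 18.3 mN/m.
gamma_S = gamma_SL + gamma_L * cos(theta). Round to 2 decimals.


theta_rad = 51 * pi/180 = 0.890118
gamma_S = 18.3 + 38.9 * cos(0.890118)
= 42.78 mN/m

42.78


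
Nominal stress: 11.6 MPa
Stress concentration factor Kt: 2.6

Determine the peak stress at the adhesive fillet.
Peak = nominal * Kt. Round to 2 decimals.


Peak stress = 11.6 * 2.6
= 30.16 MPa

30.16


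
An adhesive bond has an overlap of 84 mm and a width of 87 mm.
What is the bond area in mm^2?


Bond area = overlap * width
= 84 * 87
= 7308 mm^2

7308


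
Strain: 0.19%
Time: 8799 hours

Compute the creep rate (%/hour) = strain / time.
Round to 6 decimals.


Creep rate = 0.19 / 8799
= 0.000022 %/h

0.000022


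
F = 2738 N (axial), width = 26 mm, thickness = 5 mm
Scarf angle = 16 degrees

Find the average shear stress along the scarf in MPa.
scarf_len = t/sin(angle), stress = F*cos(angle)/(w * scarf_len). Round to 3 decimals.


scarf_len = 5/sin(16 deg) = 18.1398
cos(16 deg) = 0.961262
stress = 2738*0.961262/(26*18.1398) = 5.580 MPa

5.580


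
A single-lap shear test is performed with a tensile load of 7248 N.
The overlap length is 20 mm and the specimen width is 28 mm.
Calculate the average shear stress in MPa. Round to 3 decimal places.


Shear stress = F / (overlap * width)
= 7248 / (20 * 28)
= 7248 / 560
= 12.943 MPa

12.943


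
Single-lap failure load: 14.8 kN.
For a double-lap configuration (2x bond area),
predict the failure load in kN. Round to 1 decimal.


Failure load = 14.8 * 2 = 29.6 kN

29.6


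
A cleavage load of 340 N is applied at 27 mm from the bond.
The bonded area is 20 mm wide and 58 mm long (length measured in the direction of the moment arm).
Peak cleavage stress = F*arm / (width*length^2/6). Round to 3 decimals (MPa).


Moment = 340 * 27 = 9180 N*mm
Section modulus = 20 * 3364 / 6 = 67280 / 6 mm^3
Stress = 9180 / (67280 / 6) = 55080 / 67280
= 0.819 MPa

0.819


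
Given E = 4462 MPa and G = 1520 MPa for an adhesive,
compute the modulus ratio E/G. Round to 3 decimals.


E/G ratio = 4462 / 1520 = 2.936

2.936


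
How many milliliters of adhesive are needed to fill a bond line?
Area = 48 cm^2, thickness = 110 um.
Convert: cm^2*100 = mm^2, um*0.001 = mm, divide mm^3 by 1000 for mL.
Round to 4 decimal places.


= (48 * 100) * (110 * 0.001) / 1000
= 0.5280 mL

0.5280


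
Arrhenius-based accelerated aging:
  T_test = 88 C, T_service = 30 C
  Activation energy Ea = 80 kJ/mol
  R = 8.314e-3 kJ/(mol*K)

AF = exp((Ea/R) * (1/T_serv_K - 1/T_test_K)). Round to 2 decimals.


T_test_K = 361.15, T_serv_K = 303.15
AF = exp((80/8.314e-3) * (1/303.15 - 1/361.15))
= 163.62

163.62


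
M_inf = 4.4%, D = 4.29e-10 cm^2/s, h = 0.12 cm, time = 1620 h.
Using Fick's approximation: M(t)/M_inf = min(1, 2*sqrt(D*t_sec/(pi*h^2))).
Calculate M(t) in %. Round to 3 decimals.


t = 5832000 s
ratio = min(1, 2*sqrt(4.29e-10*5832000/(pi*0.0144)))
= 0.470339
M(t) = 4.4 * 0.470339 = 2.069%

2.069


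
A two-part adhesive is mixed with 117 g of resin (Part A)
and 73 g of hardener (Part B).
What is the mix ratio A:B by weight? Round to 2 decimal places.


Mix ratio = mass_A / mass_B
= 117 / 73
= 1.60

1.60


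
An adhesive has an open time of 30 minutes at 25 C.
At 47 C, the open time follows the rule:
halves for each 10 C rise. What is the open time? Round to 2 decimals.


Factor = 2^((47-25)/10) = 4.5948
Open time = 30 / 4.5948 = 6.53 min

6.53


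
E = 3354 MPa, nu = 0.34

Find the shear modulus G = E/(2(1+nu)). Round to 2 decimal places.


G = 3354 / (2 * 1.34)
= 1251.49 MPa

1251.49


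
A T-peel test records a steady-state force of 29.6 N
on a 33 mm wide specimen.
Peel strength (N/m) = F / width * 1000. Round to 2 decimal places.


Peel strength = 29.6 / 33 * 1000
= 896.97 N/m

896.97


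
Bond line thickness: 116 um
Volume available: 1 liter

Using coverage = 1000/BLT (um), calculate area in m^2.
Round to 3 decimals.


1 L = 1e6 mm^3, thickness = 116 um = 0.116 mm
Area = 1e6 / 0.116 mm^2 = (1e6 / 0.116) / 1e6 m^2 = 1000 / 116 m^2
= 8.621 m^2

8.621


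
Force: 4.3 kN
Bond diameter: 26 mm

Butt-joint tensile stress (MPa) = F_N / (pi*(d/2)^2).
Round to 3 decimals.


F_N = 4.3 * 1000 = 4300.0 N
A = pi*(13.0)^2 = 530.9292 mm^2
stress = 4300.0 / 530.9292 = 8.099 MPa

8.099


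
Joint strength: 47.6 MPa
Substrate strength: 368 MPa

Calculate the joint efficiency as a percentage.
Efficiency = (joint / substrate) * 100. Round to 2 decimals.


Efficiency = (47.6 / 368) * 100 = 12.93%

12.93


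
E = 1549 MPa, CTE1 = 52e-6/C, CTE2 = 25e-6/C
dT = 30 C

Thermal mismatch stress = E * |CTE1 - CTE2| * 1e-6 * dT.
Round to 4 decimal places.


= 1549 * 27e-6 * 30
= 1.2547 MPa

1.2547


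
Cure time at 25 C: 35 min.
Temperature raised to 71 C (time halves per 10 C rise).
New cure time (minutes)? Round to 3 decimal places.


Acceleration factor = 2^(46/10) = 24.2515
New time = 35 / 24.2515 = 1.443 min

1.443


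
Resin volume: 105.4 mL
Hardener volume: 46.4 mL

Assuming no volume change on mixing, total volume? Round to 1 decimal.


V_total = 105.4 + 46.4 = 151.8 mL

151.8


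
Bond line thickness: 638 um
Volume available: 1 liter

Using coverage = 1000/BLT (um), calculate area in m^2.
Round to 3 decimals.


1 L = 1e6 mm^3, thickness = 638 um = 0.638 mm
Area = 1e6 / 0.638 mm^2 = (1e6 / 0.638) / 1e6 m^2 = 1000 / 638 m^2
= 1.567 m^2

1.567


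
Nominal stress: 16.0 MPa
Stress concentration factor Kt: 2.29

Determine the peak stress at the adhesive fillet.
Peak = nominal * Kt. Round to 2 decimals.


Peak stress = 16.0 * 2.29
= 36.64 MPa

36.64


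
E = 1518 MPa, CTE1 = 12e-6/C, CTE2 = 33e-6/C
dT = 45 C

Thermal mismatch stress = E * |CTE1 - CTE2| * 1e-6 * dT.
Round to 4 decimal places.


= 1518 * 21e-6 * 45
= 1.4345 MPa

1.4345


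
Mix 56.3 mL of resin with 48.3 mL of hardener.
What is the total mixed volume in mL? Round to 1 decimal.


Total = 56.3 + 48.3 = 104.6 mL

104.6


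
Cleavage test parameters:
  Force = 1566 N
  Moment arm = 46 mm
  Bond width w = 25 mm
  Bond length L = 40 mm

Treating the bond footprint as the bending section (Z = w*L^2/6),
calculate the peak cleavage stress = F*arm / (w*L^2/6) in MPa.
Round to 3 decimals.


M = 1566 * 46 = 72036 N*mm
Z = 25 * 40^2 / 6 = 40000 / 6 mm^3
sigma = M / Z = 6 * 72036 / 40000 = 432216 / 40000
= 10.805 MPa

10.805


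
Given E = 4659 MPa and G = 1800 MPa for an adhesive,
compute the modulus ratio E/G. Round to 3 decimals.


E/G ratio = 4659 / 1800 = 2.588

2.588


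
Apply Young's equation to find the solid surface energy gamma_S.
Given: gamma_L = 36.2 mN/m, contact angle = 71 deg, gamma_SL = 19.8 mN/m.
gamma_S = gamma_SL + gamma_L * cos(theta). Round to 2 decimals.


theta_rad = 71 * pi/180 = 1.239184
gamma_S = 19.8 + 36.2 * cos(1.239184)
= 31.59 mN/m

31.59


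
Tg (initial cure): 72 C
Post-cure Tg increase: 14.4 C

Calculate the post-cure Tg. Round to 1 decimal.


Post-cure Tg = 72 + 14.4 = 86.4 C

86.4


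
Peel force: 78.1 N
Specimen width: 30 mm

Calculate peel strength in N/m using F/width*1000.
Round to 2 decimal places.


Peel strength = 78.1 / 30 * 1000 = 2603.33 N/m

2603.33


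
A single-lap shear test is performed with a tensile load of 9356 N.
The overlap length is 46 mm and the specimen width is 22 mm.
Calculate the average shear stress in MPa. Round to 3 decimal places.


Shear stress = F / (overlap * width)
= 9356 / (46 * 22)
= 9356 / 1012
= 9.245 MPa

9.245


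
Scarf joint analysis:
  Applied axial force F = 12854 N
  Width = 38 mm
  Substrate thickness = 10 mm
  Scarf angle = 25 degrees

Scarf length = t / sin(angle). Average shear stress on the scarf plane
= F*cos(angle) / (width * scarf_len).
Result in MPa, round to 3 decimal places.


Scarf length = 10 / sin(25 deg) = 23.6620 mm
cos(25 deg) = 0.906308
Shear = 12854 * 0.906308 / (38 * 23.6620)
= 12.956 MPa

12.956


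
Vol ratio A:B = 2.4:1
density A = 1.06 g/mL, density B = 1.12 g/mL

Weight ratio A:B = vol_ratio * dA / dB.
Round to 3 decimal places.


Weight ratio = 2.4 * 1.06 / 1.12
= 2.271

2.271


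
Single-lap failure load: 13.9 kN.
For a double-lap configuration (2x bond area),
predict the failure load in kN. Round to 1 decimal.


Failure load = 13.9 * 2 = 27.8 kN

27.8


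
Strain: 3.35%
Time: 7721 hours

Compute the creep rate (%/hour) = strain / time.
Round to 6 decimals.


Creep rate = 3.35 / 7721
= 0.000434 %/h

0.000434


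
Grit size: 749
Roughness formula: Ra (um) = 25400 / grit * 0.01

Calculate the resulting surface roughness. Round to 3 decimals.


Ra = 25400 / 749 * 0.01
= 0.339 um

0.339


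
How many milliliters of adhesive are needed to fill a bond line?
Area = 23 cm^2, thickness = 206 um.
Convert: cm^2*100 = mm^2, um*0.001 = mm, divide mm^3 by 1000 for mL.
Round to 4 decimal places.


= (23 * 100) * (206 * 0.001) / 1000
= 0.4738 mL

0.4738


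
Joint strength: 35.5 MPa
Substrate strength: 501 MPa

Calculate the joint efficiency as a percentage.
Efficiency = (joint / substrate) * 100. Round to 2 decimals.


Efficiency = (35.5 / 501) * 100 = 7.09%

7.09


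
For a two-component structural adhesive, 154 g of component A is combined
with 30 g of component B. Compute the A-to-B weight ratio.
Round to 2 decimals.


Weight ratio A:B = 154 / 30
= 5.13

5.13


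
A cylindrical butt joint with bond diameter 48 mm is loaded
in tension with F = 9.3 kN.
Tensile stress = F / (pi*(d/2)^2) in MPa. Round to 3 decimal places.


Area = pi * (48/2)^2 = 1809.5574 mm^2
Stress = 9.3*1000 / 1809.5574
= 5.139 MPa

5.139


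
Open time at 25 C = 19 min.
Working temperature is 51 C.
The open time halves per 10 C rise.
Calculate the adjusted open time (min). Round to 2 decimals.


factor = 2^((51 - 25) / 10) = 6.0629
ot = 19 / 6.0629 = 3.13 min

3.13


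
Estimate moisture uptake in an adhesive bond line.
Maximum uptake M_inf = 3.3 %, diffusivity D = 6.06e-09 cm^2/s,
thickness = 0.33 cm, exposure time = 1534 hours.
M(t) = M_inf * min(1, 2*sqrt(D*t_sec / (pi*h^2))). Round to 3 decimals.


Convert time: 1534 h = 5522400 s
ratio = min(1, 2*sqrt(6.06e-09*5522400/(pi*0.33^2)))
= 0.625520
M(t) = 3.3 * 0.625520 = 2.064%

2.064


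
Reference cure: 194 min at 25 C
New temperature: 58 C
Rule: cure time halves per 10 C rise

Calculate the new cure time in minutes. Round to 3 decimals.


factor = 2^((58-25)/10) = 9.8492
t_new = 194 / 9.8492 = 19.697 min

19.697


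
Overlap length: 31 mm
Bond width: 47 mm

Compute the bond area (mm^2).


Bond area = 31 * 47 = 1457 mm^2

1457


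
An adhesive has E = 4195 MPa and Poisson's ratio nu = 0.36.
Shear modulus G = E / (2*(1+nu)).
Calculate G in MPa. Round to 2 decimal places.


G = 4195 / (2*(1+0.36))
= 4195 / 2.72
= 1542.28 MPa

1542.28


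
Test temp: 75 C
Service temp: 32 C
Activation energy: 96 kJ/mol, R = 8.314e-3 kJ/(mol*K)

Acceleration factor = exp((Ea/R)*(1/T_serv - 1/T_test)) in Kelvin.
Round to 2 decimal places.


AF = exp((96/0.008314)*(1/305.15 - 1/348.15))
= 107.08

107.08


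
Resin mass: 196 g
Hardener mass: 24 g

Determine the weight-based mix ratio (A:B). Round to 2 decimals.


Ratio = 196 / 24 = 8.17

8.17


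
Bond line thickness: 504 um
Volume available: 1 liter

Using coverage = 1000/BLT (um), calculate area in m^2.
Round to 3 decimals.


1 L = 1e6 mm^3, thickness = 504 um = 0.504 mm
Area = 1e6 / 0.504 mm^2 = (1e6 / 0.504) / 1e6 m^2 = 1000 / 504 m^2
= 1.984 m^2

1.984


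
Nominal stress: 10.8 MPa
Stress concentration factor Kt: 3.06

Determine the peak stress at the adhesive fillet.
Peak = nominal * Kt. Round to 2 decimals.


Peak stress = 10.8 * 3.06
= 33.05 MPa

33.05


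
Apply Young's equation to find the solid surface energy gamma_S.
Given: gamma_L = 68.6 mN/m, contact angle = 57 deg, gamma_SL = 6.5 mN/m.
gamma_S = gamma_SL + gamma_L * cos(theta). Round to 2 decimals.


theta_rad = 57 * pi/180 = 0.994838
gamma_S = 6.5 + 68.6 * cos(0.994838)
= 43.86 mN/m

43.86


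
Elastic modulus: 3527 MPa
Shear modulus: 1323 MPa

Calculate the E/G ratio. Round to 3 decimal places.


E / G = 3527 / 1323 = 2.666

2.666


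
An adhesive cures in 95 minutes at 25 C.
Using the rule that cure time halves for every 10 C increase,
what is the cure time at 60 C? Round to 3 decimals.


Factor = 2^((60 - 25) / 10) = 11.3137
Cure time = 95 / 11.3137
= 8.397 minutes

8.397


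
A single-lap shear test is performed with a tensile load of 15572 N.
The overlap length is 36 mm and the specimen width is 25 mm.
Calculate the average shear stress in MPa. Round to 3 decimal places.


Shear stress = F / (overlap * width)
= 15572 / (36 * 25)
= 15572 / 900
= 17.302 MPa

17.302


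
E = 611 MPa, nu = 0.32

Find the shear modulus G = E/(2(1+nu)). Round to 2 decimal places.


G = 611 / (2 * 1.32)
= 231.44 MPa

231.44


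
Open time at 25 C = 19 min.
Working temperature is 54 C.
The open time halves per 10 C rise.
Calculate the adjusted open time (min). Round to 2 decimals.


factor = 2^((54 - 25) / 10) = 7.4643
ot = 19 / 7.4643 = 2.55 min

2.55


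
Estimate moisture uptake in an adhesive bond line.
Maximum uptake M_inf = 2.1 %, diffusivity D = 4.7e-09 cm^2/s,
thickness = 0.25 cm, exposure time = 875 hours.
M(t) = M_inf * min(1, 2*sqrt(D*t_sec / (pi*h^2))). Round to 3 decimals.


Convert time: 875 h = 3150000 s
ratio = min(1, 2*sqrt(4.7e-09*3150000/(pi*0.25^2)))
= 0.549186
M(t) = 2.1 * 0.549186 = 1.153%

1.153


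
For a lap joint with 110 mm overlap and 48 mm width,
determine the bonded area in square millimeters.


Area = 110 * 48 = 5280 mm^2

5280


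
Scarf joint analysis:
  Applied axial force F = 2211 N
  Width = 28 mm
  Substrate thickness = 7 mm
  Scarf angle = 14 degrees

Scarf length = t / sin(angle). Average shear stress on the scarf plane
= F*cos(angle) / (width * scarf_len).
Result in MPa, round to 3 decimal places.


Scarf length = 7 / sin(14 deg) = 28.9350 mm
cos(14 deg) = 0.970296
Shear = 2211 * 0.970296 / (28 * 28.9350)
= 2.648 MPa

2.648


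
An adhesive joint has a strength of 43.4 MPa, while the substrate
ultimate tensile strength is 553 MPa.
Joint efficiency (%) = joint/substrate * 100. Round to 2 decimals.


Efficiency = 43.4 / 553 * 100
= 7.85%

7.85


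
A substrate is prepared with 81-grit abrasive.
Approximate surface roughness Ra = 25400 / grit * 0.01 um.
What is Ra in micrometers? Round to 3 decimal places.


Ra = 25400 / 81 * 0.01 = 3.136 um

3.136


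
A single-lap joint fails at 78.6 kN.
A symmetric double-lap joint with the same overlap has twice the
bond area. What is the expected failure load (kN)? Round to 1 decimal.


Double-lap load = 2 * 78.6 = 157.2 kN

157.2


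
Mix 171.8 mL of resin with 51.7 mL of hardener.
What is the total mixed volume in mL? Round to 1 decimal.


Total = 171.8 + 51.7 = 223.5 mL

223.5


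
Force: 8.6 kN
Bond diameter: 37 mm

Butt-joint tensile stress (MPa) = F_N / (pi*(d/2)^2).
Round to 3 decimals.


F_N = 8.6 * 1000 = 8600.0 N
A = pi*(18.5)^2 = 1075.2101 mm^2
stress = 8600.0 / 1075.2101 = 7.998 MPa

7.998


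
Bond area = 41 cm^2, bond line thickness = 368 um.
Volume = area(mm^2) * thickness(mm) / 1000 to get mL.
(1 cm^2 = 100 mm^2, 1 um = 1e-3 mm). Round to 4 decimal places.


area_mm2 = 41 * 100 = 4100
blt_mm = 368 * 1e-3 = 0.368
vol_mm3 = 4100 * 0.368 = 1508.8
vol_mL = 1508.8 / 1000 = 1.5088 mL

1.5088


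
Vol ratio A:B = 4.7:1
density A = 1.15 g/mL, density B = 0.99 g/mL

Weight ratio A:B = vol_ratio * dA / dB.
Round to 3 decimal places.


Weight ratio = 4.7 * 1.15 / 0.99
= 5.460

5.460


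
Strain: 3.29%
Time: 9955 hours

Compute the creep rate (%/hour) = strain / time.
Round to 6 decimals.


Creep rate = 3.29 / 9955
= 0.000330 %/h

0.000330


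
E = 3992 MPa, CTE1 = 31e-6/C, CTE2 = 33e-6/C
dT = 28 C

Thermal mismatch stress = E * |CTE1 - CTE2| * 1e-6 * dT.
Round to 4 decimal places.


= 3992 * 2e-6 * 28
= 0.2236 MPa

0.2236


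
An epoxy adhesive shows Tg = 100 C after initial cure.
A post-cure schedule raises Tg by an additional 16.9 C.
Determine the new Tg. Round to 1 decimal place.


New Tg = 100 + 16.9
= 116.9 C

116.9


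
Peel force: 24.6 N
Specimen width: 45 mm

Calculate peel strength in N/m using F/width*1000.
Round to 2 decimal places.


Peel strength = 24.6 / 45 * 1000 = 546.67 N/m

546.67


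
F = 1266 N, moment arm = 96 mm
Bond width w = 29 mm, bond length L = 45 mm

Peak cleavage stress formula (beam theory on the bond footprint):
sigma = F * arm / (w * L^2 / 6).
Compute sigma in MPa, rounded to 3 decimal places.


sigma = (1266 * 96) / (29 * 2025 / 6)
= 121536 * 6 / 58725
= 729216 / 58725
= 12.417 MPa

12.417


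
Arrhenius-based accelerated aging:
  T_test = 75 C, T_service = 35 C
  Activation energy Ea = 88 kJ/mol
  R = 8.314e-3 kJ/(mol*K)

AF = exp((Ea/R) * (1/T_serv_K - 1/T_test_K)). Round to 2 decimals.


T_test_K = 348.15, T_serv_K = 308.15
AF = exp((88/8.314e-3) * (1/308.15 - 1/348.15))
= 51.75

51.75


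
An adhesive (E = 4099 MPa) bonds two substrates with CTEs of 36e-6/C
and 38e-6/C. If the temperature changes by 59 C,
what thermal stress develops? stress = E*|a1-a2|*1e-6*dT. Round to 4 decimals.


Stress = 4099 * |36 - 38| * 1e-6 * 59
= 0.4837 MPa

0.4837


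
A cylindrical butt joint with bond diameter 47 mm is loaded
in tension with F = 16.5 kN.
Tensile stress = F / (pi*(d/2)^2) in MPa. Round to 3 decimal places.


Area = pi * (47/2)^2 = 1734.9445 mm^2
Stress = 16.5*1000 / 1734.9445
= 9.510 MPa

9.510


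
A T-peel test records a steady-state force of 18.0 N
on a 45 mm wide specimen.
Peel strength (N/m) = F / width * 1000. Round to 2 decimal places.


Peel strength = 18.0 / 45 * 1000
= 400.00 N/m

400.00


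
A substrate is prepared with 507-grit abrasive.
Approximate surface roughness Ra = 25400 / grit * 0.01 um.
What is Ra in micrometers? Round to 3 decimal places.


Ra = 25400 / 507 * 0.01 = 0.501 um

0.501


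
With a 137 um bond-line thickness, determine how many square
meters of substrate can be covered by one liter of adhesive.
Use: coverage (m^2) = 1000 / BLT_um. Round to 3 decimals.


Coverage = 1000 / 137 = 7.299 m^2

7.299


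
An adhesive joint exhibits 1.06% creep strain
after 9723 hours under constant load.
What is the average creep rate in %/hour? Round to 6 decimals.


Creep rate = strain / time
= 1.06 / 9723
= 0.000109 %/h

0.000109


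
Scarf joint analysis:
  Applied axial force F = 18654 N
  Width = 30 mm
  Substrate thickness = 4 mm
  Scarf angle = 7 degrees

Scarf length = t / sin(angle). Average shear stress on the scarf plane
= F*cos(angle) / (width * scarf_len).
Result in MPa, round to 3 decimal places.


Scarf length = 4 / sin(7 deg) = 32.8220 mm
cos(7 deg) = 0.992546
Shear = 18654 * 0.992546 / (30 * 32.8220)
= 18.803 MPa

18.803


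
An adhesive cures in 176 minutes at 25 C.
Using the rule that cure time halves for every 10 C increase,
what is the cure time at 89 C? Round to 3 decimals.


Factor = 2^((89 - 25) / 10) = 84.4485
Cure time = 176 / 84.4485
= 2.084 minutes

2.084


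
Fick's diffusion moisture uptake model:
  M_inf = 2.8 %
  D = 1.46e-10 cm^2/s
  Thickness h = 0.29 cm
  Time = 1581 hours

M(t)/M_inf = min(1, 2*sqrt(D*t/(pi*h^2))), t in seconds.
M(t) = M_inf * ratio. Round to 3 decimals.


t_sec = 1581 * 3600 = 5691600
ratio = 2*sqrt(1.46e-10*5691600/(pi*0.29^2))
= min(1, 0.112163)
= 0.112163
M(t) = 2.8 * 0.112163 = 0.314 %

0.314


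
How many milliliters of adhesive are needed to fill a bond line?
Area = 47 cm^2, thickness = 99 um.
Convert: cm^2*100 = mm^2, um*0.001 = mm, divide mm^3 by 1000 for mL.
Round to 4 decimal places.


= (47 * 100) * (99 * 0.001) / 1000
= 0.4653 mL

0.4653


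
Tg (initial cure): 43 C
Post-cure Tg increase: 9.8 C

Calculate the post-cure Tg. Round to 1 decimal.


Post-cure Tg = 43 + 9.8 = 52.8 C

52.8


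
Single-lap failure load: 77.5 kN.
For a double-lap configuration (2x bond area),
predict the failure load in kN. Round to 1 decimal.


Failure load = 77.5 * 2 = 155.0 kN

155.0


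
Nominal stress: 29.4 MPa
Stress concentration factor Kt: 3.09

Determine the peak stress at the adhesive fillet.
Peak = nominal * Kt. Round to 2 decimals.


Peak stress = 29.4 * 3.09
= 90.85 MPa

90.85


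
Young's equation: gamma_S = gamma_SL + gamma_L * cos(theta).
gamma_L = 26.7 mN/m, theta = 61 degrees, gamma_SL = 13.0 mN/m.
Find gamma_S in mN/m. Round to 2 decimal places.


cos(61 deg) = 0.484810
gamma_S = 13.0 + 26.7 * 0.484810
= 25.94 mN/m

25.94


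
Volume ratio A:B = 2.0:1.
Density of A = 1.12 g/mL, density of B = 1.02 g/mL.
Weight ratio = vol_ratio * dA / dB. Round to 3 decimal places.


Wt ratio = 2.0 * 1.12 / 1.02
= 2.196

2.196


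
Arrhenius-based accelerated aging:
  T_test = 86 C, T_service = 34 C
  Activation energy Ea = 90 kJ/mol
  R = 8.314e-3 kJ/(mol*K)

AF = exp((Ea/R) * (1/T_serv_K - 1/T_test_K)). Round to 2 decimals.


T_test_K = 359.15, T_serv_K = 307.15
AF = exp((90/8.314e-3) * (1/307.15 - 1/359.15))
= 164.48

164.48


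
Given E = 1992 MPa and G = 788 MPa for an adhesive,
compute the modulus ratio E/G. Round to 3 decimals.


E/G ratio = 1992 / 788 = 2.528

2.528


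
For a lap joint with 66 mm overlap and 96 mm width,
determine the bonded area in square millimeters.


Area = 66 * 96 = 6336 mm^2

6336
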